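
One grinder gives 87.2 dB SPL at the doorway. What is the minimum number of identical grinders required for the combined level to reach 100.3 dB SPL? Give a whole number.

Need L₁ + 10·log₁₀ N ≥ 100.3, i.e. log₁₀ N ≥ 1.31.
N ≥ 10^(13.1/10) = 20.417, so N = 21.

21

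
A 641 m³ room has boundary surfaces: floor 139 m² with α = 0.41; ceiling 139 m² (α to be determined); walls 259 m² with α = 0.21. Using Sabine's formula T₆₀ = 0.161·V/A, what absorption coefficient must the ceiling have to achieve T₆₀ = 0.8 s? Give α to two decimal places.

Required total absorption A = 0.161·641/0.8 = 129.00 m².
Absorption from the other surfaces = 139·0.41 + 259·0.21 = 111.38 m², so the ceiling must supply 17.62 m² over 139 m².
α = 17.62/139 = 0.127.

0.13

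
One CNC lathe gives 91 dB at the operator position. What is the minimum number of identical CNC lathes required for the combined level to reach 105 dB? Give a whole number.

The shortfall is 105 − 91 = 14.0 dB, and N units add 10·log₁₀ N, so need 10·log₁₀ N ≥ 14.0.
N ≥ 10^(14.0/10) = 25.119, so N = 26.

26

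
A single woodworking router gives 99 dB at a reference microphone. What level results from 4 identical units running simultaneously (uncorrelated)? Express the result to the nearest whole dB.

L_total = L₁ + 10·log₁₀ N for N identical incoherent sources.
L_total = 99 + 10·log₁₀(4) = 99 + 6.021 = 105.02 dB.

105 dB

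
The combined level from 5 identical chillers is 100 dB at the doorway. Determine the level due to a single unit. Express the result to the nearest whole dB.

93 dB

For N identical incoherent sources L_total = L₁ + 10·log₁₀ N, so L₁ = 100 − 10·log₁₀(5) = 100 − 6.990.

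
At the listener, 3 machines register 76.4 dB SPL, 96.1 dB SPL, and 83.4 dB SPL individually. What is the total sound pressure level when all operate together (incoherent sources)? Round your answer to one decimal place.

96.4 dB SPL

For uncorrelated sources the intensities add, so convert each level to linear form, sum, and take 10·log₁₀ of the total.
Σ 10^(L/10) = 10^(76.4/10) + 10^(96.1/10) + 10^(83.4/10) = 4.336e+09.
L_total = 10·log₁₀(4.336e+09) = 96.37 dB SPL.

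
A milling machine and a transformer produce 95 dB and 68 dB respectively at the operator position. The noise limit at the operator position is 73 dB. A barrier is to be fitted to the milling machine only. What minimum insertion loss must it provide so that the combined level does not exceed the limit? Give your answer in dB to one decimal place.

Everything except the milling machine sums to 10^(68/10) = 6.310e+06 in linear terms, 68.00 dB.
To meet 73 dB overall, the treated milling machine may contribute at most 10^(73/10) − 6.310e+06 = 1.364e+07, i.e. 71.35 dB.
So the milling machine must be reduced from 95 to 71.35 dB: IL = 23.65 dB.

23.7 dB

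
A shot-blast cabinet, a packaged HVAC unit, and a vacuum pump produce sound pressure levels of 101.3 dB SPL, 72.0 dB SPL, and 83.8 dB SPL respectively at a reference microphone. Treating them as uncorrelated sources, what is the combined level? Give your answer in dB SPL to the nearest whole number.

101 dB SPL

For uncorrelated sources the intensities add, so convert each level to linear form, sum, and take 10·log₁₀ of the total.
Σ 10^(L/10) = 10^(101.3/10) + 10^(72.0/10) + 10^(83.8/10) = 1.375e+10.
L_total = 10·log₁₀(1.375e+10) = 101.38 dB SPL.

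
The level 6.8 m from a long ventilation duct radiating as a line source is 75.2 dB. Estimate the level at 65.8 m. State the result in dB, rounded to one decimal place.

For a line source, L₂ = L₁ − 10·log₁₀(r₂/r₁).
L₂ = 75.2 − 10·log₁₀(65.8/6.8) = 75.2 − 9.857 = 65.34 dB.

65.3 dB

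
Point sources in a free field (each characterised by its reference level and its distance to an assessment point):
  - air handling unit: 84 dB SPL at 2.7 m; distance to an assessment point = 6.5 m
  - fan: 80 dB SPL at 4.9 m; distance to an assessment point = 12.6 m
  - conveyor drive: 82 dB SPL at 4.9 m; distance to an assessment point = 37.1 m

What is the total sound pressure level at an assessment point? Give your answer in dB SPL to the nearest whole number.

78 dB SPL

Propagate each source to the receiver with L = L_ref − 20·log₁₀(r/r_ref), then add intensities.
air handling unit: 84 − 20·log₁₀(6.5/2.7) = 84 − 7.63 = 76.37 dB SPL.
fan: 80 − 20·log₁₀(12.6/4.9) = 80 − 8.20 = 71.80 dB SPL.
conveyor drive: 82 − 20·log₁₀(37.1/4.9) = 82 − 17.58 = 64.42 dB SPL.
Σ 10^(L/10) = 6.123e+07 → L_total = 10·log₁₀(6.123e+07) = 77.87 dB SPL.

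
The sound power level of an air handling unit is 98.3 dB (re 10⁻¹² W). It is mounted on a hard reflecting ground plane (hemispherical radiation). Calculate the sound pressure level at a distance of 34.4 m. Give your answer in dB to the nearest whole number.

The power spreads over a hemisphere of area 2π·r², so L_p = L_w − 10·log₁₀(2π·r²).
2π·r² = 7435 m², 10·log₁₀ of that is 38.713 dB.
L_p = 98.3 − 38.713 = 59.59 dB.

60 dB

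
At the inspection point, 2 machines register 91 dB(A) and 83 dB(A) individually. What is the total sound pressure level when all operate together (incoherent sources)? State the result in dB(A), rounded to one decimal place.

91.6 dB(A)

Incoherent sources combine by intensity addition: L_total = 10·log₁₀(Σ 10^(L_i/10)).
Σ 10^(L/10) = 10^(91/10) + 10^(83/10) = 1.458e+09.
L_total = 10·log₁₀(1.458e+09) = 91.64 dB(A).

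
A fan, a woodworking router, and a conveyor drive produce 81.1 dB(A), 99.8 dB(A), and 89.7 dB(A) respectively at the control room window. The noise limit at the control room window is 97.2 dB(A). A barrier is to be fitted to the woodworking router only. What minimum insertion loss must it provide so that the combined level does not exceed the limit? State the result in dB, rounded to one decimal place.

The untreated sources together contribute 10^(81.1/10) + 10^(89.7/10) = 1.062e+09, i.e. 90.26 dB(A).
The limit corresponds to 10^(97.2/10) = 5.248e+09; subtracting the fixed part leaves 4.186e+09 for the woodworking router, i.e. 96.22 dB(A).
So the woodworking router must be reduced from 99.8 to 96.22 dB(A): IL = 3.58 dB.

3.6 dB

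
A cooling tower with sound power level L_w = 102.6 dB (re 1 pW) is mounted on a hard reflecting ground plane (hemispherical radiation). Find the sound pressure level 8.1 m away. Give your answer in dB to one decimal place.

The power spreads over a hemisphere of area 2π·r², so L_p = L_w − 10·log₁₀(2π·r²).
2π·r² = 412.2 m², 10·log₁₀ of that is 26.151 dB.
L_p = 102.6 − 26.151 = 76.45 dB.

76.4 dB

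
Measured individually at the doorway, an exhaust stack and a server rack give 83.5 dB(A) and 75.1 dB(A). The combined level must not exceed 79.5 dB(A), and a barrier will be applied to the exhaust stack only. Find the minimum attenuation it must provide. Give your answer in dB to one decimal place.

6.0 dB

Everything except the exhaust stack sums to 10^(75.1/10) = 3.236e+07 in linear terms, 75.10 dB(A).
To meet 79.5 dB(A) overall, the treated exhaust stack may contribute at most 10^(79.5/10) − 3.236e+07 = 5.677e+07, i.e. 77.54 dB(A).
So the exhaust stack must be reduced from 83.5 to 77.54 dB(A): IL = 5.96 dB.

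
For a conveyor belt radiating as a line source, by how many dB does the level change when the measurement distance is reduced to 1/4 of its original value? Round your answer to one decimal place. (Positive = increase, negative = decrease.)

Line-source spreading: ΔL = −10·log₁₀(r₂/r₁).
ΔL = −10·log₁₀(0.25) = +6.02 dB.

+6.0 dB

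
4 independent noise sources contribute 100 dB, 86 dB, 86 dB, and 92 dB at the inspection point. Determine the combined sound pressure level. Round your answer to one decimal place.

100.9 dB

For uncorrelated sources the intensities add, so convert each level to linear form, sum, and take 10·log₁₀ of the total.
Σ 10^(L/10) = 10^(100/10) + 10^(86/10) + 10^(86/10) + 10^(92/10) = 1.238e+10.
L_total = 10·log₁₀(1.238e+10) = 100.93 dB.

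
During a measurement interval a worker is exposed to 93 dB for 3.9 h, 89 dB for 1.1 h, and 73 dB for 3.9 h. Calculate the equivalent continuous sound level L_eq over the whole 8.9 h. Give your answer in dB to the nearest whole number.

90 dB

The energy average is taken in the linear domain: L_eq = 10·log₁₀[(Σ tᵢ·10^(Lᵢ/10))/T], T = 8.9 h.
Σ tᵢ·10^(Lᵢ/10) = 3.9·10^(93/10) + 1.1·10^(89/10) + 3.9·10^(73/10) = 8.733e+09.
L_eq = 10·log₁₀(8.733e+09/8.9) = 89.92 dB.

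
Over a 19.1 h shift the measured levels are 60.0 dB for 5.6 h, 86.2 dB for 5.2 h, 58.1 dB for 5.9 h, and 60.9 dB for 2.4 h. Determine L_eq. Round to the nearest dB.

81 dB

L_eq = 10·log₁₀[(1/T)·Σ tᵢ·10^(Lᵢ/10)] with T = 19.1 h.
Σ tᵢ·10^(Lᵢ/10) = 5.6·10^(60.0/10) + 5.2·10^(86.2/10) + 5.9·10^(58.1/10) + 2.4·10^(60.9/10) = 2.180e+09.
L_eq = 10·log₁₀(2.180e+09/19.1) = 80.57 dB.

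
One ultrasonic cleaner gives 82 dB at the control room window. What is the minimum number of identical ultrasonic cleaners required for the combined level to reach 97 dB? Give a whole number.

32

N identical sources give L₁ + 10·log₁₀ N, so require 10·log₁₀ N ≥ 97 − 82 = 15.0 dB.
N ≥ 10^(15.0/10) = 31.623, so N = 32.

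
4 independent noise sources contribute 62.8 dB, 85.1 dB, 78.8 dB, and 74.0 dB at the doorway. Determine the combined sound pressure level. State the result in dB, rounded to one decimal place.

86.3 dB

Incoherent sources combine by intensity addition: L_total = 10·log₁₀(Σ 10^(L_i/10)).
Σ 10^(L/10) = 10^(62.8/10) + 10^(85.1/10) + 10^(78.8/10) + 10^(74.0/10) = 4.265e+08.
L_total = 10·log₁₀(4.265e+08) = 86.30 dB.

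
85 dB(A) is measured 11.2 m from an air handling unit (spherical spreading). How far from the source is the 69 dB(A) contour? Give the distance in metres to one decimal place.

70.7 m

The 16.0 dB drop corresponds to a distance ratio of 10^(16.0/20) for a point source.
r₂ = 11.2·10^((85−69)/20) = 11.2·10^(16.0/20) = 70.67 m.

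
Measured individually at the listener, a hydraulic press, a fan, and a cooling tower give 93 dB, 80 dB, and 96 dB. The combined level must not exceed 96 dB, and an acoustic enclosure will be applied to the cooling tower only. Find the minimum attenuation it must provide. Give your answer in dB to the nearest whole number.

Everything except the cooling tower sums to 10^(93/10) + 10^(80/10) = 2.095e+09 in linear terms, 93.21 dB.
To meet 96 dB overall, the treated cooling tower may contribute at most 10^(96/10) − 2.095e+09 = 1.886e+09, i.e. 92.75 dB.
So the cooling tower must be reduced from 96 to 92.75 dB: IL = 3.25 dB.

3 dB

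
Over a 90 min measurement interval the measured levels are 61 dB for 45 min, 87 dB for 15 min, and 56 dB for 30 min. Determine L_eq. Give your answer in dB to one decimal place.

79.3 dB

Weight each interval's intensity by its duration and average over T = 90 min:
Σ tᵢ·10^(Lᵢ/10) = 45·10^(61/10) + 15·10^(87/10) + 30·10^(56/10) = 7.586e+09.
L_eq = 10·log₁₀(7.586e+09/90) = 79.26 dB.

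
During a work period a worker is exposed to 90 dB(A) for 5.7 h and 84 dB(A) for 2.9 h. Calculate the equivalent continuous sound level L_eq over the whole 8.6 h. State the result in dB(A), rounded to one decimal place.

Weight each interval's intensity by its duration and average over T = 8.6 h:
Σ tᵢ·10^(Lᵢ/10) = 5.7·10^(90/10) + 2.9·10^(84/10) = 6.428e+09.
L_eq = 10·log₁₀(6.428e+09/8.6) = 88.74 dB(A).

88.7 dB(A)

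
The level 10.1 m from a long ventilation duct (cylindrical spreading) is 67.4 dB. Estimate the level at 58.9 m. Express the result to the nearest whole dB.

60 dB

Line-source attenuation: ΔL = 10·log₁₀(r₂/r₁) = 10·log₁₀(58.9/10.1) = 7.658 dB.
L₂ = 67.4 − 10·log₁₀(58.9/10.1) = 67.4 − 7.658 = 59.74 dB.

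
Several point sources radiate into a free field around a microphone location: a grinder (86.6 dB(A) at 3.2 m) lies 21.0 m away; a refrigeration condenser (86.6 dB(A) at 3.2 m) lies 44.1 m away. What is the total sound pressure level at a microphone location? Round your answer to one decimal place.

First find each source's level at the receiver (point-source: −20·log₁₀(r/r_ref)), then combine on an intensity basis.
grinder: 86.6 − 20·log₁₀(21.0/3.2) = 86.6 − 16.34 = 70.26 dB(A).
refrigeration condenser: 86.6 − 20·log₁₀(44.1/3.2) = 86.6 − 22.79 = 63.81 dB(A).
Σ 10^(L/10) = 1.302e+07 → L_total = 10·log₁₀(1.302e+07) = 71.15 dB(A).

71.1 dB(A)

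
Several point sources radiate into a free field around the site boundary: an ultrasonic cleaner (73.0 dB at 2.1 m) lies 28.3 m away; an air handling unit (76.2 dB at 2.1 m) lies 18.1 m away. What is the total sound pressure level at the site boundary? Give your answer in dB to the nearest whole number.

Apply inverse-square spreading to bring every level to the receiver, then sum 10^(L/10).
ultrasonic cleaner: 73.0 − 20·log₁₀(28.3/2.1) = 73.0 − 22.59 = 50.41 dB.
air handling unit: 76.2 − 20·log₁₀(18.1/2.1) = 76.2 − 18.71 = 57.49 dB.
Σ 10^(L/10) = 6.710e+05 → L_total = 10·log₁₀(6.710e+05) = 58.27 dB.

58 dB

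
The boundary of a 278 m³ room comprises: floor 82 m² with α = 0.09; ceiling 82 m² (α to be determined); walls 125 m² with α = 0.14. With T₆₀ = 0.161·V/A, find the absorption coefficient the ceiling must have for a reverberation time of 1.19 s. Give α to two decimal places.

From T₆₀ = 0.161·V/A, the target T₆₀ = 1.19 s needs A = 0.161·278/1.19 = 37.61 m².
Absorption from the other surfaces = 82·0.09 + 125·0.14 = 24.88 m², so the ceiling must supply 12.73 m² over 82 m².
α = 12.73/82 = 0.155.

0.16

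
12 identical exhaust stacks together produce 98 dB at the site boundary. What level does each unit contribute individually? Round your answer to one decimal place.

For N identical incoherent sources L_total = L₁ + 10·log₁₀ N, so L₁ = 98 − 10·log₁₀(12) = 98 − 10.792.

87.2 dB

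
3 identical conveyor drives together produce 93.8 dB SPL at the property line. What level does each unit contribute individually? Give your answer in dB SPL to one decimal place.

89.0 dB SPL

Dividing the total intensity by 3 lowers the level by 10·log₁₀ 3 = 4.771 dB: L₁ = 93.8 − 4.771.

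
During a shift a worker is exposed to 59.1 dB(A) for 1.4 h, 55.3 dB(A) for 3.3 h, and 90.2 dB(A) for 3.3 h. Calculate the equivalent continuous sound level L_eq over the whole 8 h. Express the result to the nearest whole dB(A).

The energy average is taken in the linear domain: L_eq = 10·log₁₀[(Σ tᵢ·10^(Lᵢ/10))/T], T = 8 h.
Σ tᵢ·10^(Lᵢ/10) = 1.4·10^(59.1/10) + 3.3·10^(55.3/10) + 3.3·10^(90.2/10) = 3.458e+09.
L_eq = 10·log₁₀(3.458e+09/8) = 86.36 dB(A).

86 dB(A)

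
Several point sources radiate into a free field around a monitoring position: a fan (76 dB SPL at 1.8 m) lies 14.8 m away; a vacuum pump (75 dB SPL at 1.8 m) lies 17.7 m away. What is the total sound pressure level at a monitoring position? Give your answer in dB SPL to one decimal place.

First find each source's level at the receiver (point-source: −20·log₁₀(r/r_ref)), then combine on an intensity basis.
fan: 76 − 20·log₁₀(14.8/1.8) = 76 − 18.30 = 57.70 dB SPL.
vacuum pump: 75 − 20·log₁₀(17.7/1.8) = 75 − 19.85 = 55.15 dB SPL.
Σ 10^(L/10) = 9.159e+05 → L_total = 10·log₁₀(9.159e+05) = 59.62 dB SPL.

59.6 dB SPL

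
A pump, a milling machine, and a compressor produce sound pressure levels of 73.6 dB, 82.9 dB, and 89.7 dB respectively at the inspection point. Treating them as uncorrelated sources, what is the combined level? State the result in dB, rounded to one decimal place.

For uncorrelated sources the intensities add, so convert each level to linear form, sum, and take 10·log₁₀ of the total.
Σ 10^(L/10) = 10^(73.6/10) + 10^(82.9/10) + 10^(89.7/10) = 1.151e+09.
L_total = 10·log₁₀(1.151e+09) = 90.61 dB.

90.6 dB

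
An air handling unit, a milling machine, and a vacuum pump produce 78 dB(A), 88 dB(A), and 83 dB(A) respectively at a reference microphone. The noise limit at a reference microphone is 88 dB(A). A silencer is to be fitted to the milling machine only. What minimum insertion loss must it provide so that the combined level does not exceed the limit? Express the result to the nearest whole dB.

Everything except the milling machine sums to 10^(78/10) + 10^(83/10) = 2.626e+08 in linear terms, 84.19 dB(A).
To meet 88 dB(A) overall, the treated milling machine may contribute at most 10^(88/10) − 2.626e+08 = 3.683e+08, i.e. 85.66 dB(A).
Required insertion loss = 88 − 85.66 = 2.34 dB.

2 dB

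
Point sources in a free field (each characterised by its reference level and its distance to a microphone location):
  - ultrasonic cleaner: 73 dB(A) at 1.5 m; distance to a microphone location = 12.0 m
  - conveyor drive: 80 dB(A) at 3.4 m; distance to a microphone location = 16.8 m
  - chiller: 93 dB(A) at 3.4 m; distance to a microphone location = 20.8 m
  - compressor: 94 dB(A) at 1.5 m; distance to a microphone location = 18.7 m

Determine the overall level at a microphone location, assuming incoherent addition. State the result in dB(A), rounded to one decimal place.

78.7 dB(A)

Propagate each source to the receiver with L = L_ref − 20·log₁₀(r/r_ref), then add intensities.
ultrasonic cleaner: 73 − 20·log₁₀(12.0/1.5) = 73 − 18.06 = 54.94 dB(A).
conveyor drive: 80 − 20·log₁₀(16.8/3.4) = 80 − 13.88 = 66.12 dB(A).
chiller: 93 − 20·log₁₀(20.8/3.4) = 93 − 15.73 = 77.27 dB(A).
compressor: 94 − 20·log₁₀(18.7/1.5) = 94 − 21.92 = 72.08 dB(A).
Σ 10^(L/10) = 7.388e+07 → L_total = 10·log₁₀(7.388e+07) = 78.69 dB(A).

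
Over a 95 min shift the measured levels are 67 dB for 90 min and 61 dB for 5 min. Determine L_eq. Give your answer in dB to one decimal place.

66.8 dB

Weight each interval's intensity by its duration and average over T = 95 min:
Σ tᵢ·10^(Lᵢ/10) = 90·10^(67/10) + 5·10^(61/10) = 4.574e+08.
L_eq = 10·log₁₀(4.574e+08/95) = 66.83 dB.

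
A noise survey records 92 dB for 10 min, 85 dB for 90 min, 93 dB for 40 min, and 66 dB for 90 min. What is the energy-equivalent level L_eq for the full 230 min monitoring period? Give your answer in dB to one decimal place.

The energy average is taken in the linear domain: L_eq = 10·log₁₀[(Σ tᵢ·10^(Lᵢ/10))/T], T = 230 min.
Σ tᵢ·10^(Lᵢ/10) = 10·10^(92/10) + 90·10^(85/10) + 40·10^(93/10) + 90·10^(66/10) = 1.245e+11.
L_eq = 10·log₁₀(1.245e+11/230) = 87.33 dB.

87.3 dB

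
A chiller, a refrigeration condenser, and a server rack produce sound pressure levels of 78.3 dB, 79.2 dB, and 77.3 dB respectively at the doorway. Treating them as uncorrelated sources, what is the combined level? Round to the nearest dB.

83 dB

For uncorrelated sources the intensities add, so convert each level to linear form, sum, and take 10·log₁₀ of the total.
Σ 10^(L/10) = 10^(78.3/10) + 10^(79.2/10) + 10^(77.3/10) = 2.045e+08.
L_total = 10·log₁₀(2.045e+08) = 83.11 dB.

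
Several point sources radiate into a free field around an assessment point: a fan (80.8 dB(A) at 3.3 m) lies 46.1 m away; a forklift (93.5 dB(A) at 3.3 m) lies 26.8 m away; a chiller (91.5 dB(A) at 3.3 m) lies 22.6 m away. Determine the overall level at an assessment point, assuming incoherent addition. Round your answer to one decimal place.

Propagate each source to the receiver with L = L_ref − 20·log₁₀(r/r_ref), then add intensities.
fan: 80.8 − 20·log₁₀(46.1/3.3) = 80.8 − 22.90 = 57.90 dB(A).
forklift: 93.5 − 20·log₁₀(26.8/3.3) = 93.5 − 18.19 = 75.31 dB(A).
chiller: 91.5 − 20·log₁₀(22.6/3.3) = 91.5 − 16.71 = 74.79 dB(A).
Σ 10^(L/10) = 6.468e+07 → L_total = 10·log₁₀(6.468e+07) = 78.11 dB(A).

78.1 dB(A)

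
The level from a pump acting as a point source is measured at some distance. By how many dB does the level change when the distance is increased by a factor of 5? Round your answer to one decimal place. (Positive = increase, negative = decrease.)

A point source loses 6 dB per doubling of distance; generally ΔL = −20·log₁₀(r₂/r₁).
ΔL = −20·log₁₀(5) = -13.98 dB.

-14.0 dB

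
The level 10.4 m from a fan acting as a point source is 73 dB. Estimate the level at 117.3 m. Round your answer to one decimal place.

52.0 dB

Spherical spreading from a point source gives a 20·log₁₀(r₂/r₁) drop.
L₂ = 73 − 20·log₁₀(117.3/10.4) = 73 − 21.045 = 51.95 dB.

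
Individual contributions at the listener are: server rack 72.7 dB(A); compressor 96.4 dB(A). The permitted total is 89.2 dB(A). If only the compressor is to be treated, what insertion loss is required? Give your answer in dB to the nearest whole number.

The untreated sources together contribute 10^(72.7/10) = 1.862e+07, i.e. 72.70 dB(A).
To meet 89.2 dB(A) overall, the treated compressor may contribute at most 10^(89.2/10) − 1.862e+07 = 8.131e+08, i.e. 89.10 dB(A).
So the compressor must be reduced from 96.4 to 89.10 dB(A): IL = 7.30 dB.

7 dB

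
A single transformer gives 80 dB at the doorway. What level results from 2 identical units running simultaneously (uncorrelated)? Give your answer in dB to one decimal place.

N identical incoherent sources raise the level by 10·log₁₀ N.
L_total = 80 + 10·log₁₀(2) = 80 + 3.010 = 83.01 dB.

83.0 dB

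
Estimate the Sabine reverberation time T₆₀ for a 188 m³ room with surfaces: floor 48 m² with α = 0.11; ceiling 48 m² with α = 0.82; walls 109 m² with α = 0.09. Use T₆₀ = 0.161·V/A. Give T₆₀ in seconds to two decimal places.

0.56 s

Total absorption A = 48·0.11 + 48·0.82 + 109·0.09 = 54.45 m² sabins.
T₆₀ = 0.161·V/A = 0.161·188/54.45 = 0.556 s.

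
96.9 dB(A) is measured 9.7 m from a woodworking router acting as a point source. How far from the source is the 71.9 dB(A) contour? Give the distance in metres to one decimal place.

Point-source spreading drops the level by 20·log₁₀(r₂/r₁); inverting, r₂/r₁ = 10^(ΔL/20).
r₂ = 9.7·10^((96.9−71.9)/20) = 9.7·10^(25.0/20) = 172.49 m.

172.5 m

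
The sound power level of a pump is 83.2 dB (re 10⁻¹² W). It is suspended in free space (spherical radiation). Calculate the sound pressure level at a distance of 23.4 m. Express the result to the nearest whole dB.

The power spreads over a sphere of area 4π·r², so L_p = L_w − 10·log₁₀(4π·r²).
4π·r² = 6881 m², 10·log₁₀ of that is 38.376 dB.
L_p = 83.2 − 38.376 = 44.82 dB.

45 dB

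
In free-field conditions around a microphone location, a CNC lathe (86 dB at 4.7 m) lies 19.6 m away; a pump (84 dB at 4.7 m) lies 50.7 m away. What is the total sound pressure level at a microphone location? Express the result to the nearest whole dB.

First find each source's level at the receiver (point-source: −20·log₁₀(r/r_ref)), then combine on an intensity basis.
CNC lathe: 86 − 20·log₁₀(19.6/4.7) = 86 − 12.40 = 73.60 dB.
pump: 84 − 20·log₁₀(50.7/4.7) = 84 − 20.66 = 63.34 dB.
Σ 10^(L/10) = 2.505e+07 → L_total = 10·log₁₀(2.505e+07) = 73.99 dB.

74 dB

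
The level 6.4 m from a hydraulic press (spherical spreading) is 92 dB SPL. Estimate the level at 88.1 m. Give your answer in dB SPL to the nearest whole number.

Spherical spreading from a point source gives a 20·log₁₀(r₂/r₁) drop.
L₂ = 92 − 20·log₁₀(88.1/6.4) = 92 − 22.776 = 69.22 dB SPL.

69 dB SPL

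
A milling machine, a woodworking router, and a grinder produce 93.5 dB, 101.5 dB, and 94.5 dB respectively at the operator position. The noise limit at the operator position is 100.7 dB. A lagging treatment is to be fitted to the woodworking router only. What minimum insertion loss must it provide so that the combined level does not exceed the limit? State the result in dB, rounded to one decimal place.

3.2 dB

Everything except the woodworking router sums to 10^(93.5/10) + 10^(94.5/10) = 5.057e+09 in linear terms, 97.04 dB.
The limit corresponds to 10^(100.7/10) = 1.175e+10; subtracting the fixed part leaves 6.692e+09 for the woodworking router, i.e. 98.26 dB.
So the woodworking router must be reduced from 101.5 to 98.26 dB: IL = 3.24 dB.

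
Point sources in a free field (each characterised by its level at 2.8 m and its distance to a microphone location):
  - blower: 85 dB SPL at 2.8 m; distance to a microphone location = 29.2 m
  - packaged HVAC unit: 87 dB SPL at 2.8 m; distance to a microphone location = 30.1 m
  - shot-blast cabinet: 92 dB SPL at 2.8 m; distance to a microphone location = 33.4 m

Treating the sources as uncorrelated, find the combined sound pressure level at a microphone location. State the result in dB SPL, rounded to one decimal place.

Apply inverse-square spreading to bring every level to the receiver, then sum 10^(L/10).
blower: 85 − 20·log₁₀(29.2/2.8) = 85 − 20.36 = 64.64 dB SPL.
packaged HVAC unit: 87 − 20·log₁₀(30.1/2.8) = 87 − 20.63 = 66.37 dB SPL.
shot-blast cabinet: 92 − 20·log₁₀(33.4/2.8) = 92 − 21.53 = 70.47 dB SPL.
Σ 10^(L/10) = 1.838e+07 → L_total = 10·log₁₀(1.838e+07) = 72.64 dB SPL.

72.6 dB SPL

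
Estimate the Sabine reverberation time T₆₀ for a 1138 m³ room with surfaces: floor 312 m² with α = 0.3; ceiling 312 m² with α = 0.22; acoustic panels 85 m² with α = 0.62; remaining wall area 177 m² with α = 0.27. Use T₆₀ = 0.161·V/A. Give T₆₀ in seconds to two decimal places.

Summing Sᵢαᵢ: 312·0.3 + 312·0.22 + 85·0.62 + 177·0.27 = 262.73 m².
T₆₀ = 0.161·V/A = 0.161·1138/262.73 = 0.697 s.

0.70 s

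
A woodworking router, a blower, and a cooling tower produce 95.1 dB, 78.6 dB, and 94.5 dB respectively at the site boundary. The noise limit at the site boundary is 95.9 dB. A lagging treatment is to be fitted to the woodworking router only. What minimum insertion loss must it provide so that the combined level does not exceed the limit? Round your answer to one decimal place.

Everything except the woodworking router sums to 10^(78.6/10) + 10^(94.5/10) = 2.891e+09 in linear terms, 94.61 dB.
To meet 95.9 dB overall, the treated woodworking router may contribute at most 10^(95.9/10) − 2.891e+09 = 9.996e+08, i.e. 90.00 dB.
So the woodworking router must be reduced from 95.1 to 90.00 dB: IL = 5.10 dB.

5.1 dB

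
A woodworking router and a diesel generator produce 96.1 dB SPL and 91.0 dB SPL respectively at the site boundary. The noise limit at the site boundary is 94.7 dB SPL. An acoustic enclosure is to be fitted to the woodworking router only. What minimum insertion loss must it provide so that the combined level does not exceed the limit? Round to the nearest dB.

4 dB

The untreated sources together contribute 10^(91.0/10) = 1.259e+09, i.e. 91.00 dB SPL.
The limit corresponds to 10^(94.7/10) = 2.951e+09; subtracting the fixed part leaves 1.692e+09 for the woodworking router, i.e. 92.28 dB SPL.
Required insertion loss = 96.1 − 92.28 = 3.82 dB.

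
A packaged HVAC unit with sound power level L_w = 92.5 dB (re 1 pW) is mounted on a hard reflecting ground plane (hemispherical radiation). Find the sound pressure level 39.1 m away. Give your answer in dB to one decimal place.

Free-field hemispherical radiation: L_p = L_w − 10·log₁₀(2π·r²), r = 39.1 m.
2π·r² = 9606 m², 10·log₁₀ of that is 39.825 dB.
L_p = 92.5 − 39.825 = 52.67 dB.

52.7 dB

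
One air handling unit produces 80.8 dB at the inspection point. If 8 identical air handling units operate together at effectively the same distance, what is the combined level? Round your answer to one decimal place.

89.8 dB

L_total = L₁ + 10·log₁₀ N for N identical incoherent sources.
L_total = 80.8 + 10·log₁₀(8) = 80.8 + 9.031 = 89.83 dB.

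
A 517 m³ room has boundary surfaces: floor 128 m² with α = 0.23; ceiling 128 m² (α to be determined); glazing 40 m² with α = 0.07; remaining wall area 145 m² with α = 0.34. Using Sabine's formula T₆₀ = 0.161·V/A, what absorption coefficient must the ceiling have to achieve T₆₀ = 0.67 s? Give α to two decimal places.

0.33

From T₆₀ = 0.161·V/A, the target T₆₀ = 0.67 s needs A = 0.161·517/0.67 = 124.23 m².
Absorption from the other surfaces = 128·0.23 + 40·0.07 + 145·0.34 = 81.54 m², so the ceiling must supply 42.69 m² over 128 m².
α = 42.69/128 = 0.334.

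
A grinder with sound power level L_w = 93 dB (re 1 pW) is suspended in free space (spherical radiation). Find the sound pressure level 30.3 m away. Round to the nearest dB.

52 dB

L_p = L_w − 10·log₁₀(4π·r²) with r = 30.3 m.
4π·r² = 1.154e+04 m², 10·log₁₀ of that is 40.621 dB.
L_p = 93 − 40.621 = 52.38 dB.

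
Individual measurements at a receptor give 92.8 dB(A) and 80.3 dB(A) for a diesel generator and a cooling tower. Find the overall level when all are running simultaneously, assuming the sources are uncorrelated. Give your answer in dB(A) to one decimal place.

93.0 dB(A)

For uncorrelated sources the intensities add, so convert each level to linear form, sum, and take 10·log₁₀ of the total.
Σ 10^(L/10) = 10^(92.8/10) + 10^(80.3/10) = 2.013e+09.
L_total = 10·log₁₀(2.013e+09) = 93.04 dB(A).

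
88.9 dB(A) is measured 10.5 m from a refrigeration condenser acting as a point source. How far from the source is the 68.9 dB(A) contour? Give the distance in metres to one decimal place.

105.0 m

The 20.0 dB drop corresponds to a distance ratio of 10^(20.0/20) for a point source.
r₂ = 10.5·10^((88.9−68.9)/20) = 10.5·10^(20.0/20) = 105.00 m.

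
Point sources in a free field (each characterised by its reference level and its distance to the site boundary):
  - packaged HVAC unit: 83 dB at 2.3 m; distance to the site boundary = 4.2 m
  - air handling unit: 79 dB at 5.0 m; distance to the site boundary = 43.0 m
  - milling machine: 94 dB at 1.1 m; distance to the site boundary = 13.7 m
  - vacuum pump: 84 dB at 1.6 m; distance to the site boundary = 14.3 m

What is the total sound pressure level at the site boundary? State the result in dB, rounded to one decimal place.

79.0 dB

First find each source's level at the receiver (point-source: −20·log₁₀(r/r_ref)), then combine on an intensity basis.
packaged HVAC unit: 83 − 20·log₁₀(4.2/2.3) = 83 − 5.23 = 77.77 dB.
air handling unit: 79 − 20·log₁₀(43.0/5.0) = 79 − 18.69 = 60.31 dB.
milling machine: 94 − 20·log₁₀(13.7/1.1) = 94 − 21.91 = 72.09 dB.
vacuum pump: 84 − 20·log₁₀(14.3/1.6) = 84 − 19.02 = 64.98 dB.
Σ 10^(L/10) = 8.025e+07 → L_total = 10·log₁₀(8.025e+07) = 79.04 dB.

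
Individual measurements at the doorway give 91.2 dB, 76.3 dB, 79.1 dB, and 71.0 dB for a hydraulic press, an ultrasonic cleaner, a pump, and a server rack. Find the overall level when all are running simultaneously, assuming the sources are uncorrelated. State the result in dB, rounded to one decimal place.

For uncorrelated sources the intensities add, so convert each level to linear form, sum, and take 10·log₁₀ of the total.
Σ 10^(L/10) = 10^(91.2/10) + 10^(76.3/10) + 10^(79.1/10) + 10^(71.0/10) = 1.455e+09.
L_total = 10·log₁₀(1.455e+09) = 91.63 dB.

91.6 dB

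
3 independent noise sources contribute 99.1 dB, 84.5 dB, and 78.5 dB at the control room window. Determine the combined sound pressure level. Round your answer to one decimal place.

99.3 dB

For uncorrelated sources the intensities add, so convert each level to linear form, sum, and take 10·log₁₀ of the total.
Σ 10^(L/10) = 10^(99.1/10) + 10^(84.5/10) + 10^(78.5/10) = 8.481e+09.
L_total = 10·log₁₀(8.481e+09) = 99.28 dB.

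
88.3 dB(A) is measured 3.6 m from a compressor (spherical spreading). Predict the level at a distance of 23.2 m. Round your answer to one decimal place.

72.1 dB(A)

Point-source attenuation: ΔL = 20·log₁₀(r₂/r₁) = 20·log₁₀(23.2/3.6) = 16.184 dB.
L₂ = 88.3 − 20·log₁₀(23.2/3.6) = 88.3 − 16.184 = 72.12 dB(A).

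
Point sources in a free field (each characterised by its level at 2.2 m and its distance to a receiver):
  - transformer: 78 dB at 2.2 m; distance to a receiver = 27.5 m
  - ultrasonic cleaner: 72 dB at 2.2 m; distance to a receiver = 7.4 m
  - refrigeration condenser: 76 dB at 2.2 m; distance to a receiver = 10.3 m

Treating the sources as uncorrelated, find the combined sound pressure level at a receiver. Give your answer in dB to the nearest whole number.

66 dB

Propagate each source to the receiver with L = L_ref − 20·log₁₀(r/r_ref), then add intensities.
transformer: 78 − 20·log₁₀(27.5/2.2) = 78 − 21.94 = 56.06 dB.
ultrasonic cleaner: 72 − 20·log₁₀(7.4/2.2) = 72 − 10.54 = 61.46 dB.
refrigeration condenser: 76 − 20·log₁₀(10.3/2.2) = 76 − 13.41 = 62.59 dB.
Σ 10^(L/10) = 3.621e+06 → L_total = 10·log₁₀(3.621e+06) = 65.59 dB.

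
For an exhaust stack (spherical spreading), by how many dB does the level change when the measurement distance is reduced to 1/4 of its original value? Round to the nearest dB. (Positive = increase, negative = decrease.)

A point source loses 6 dB per doubling of distance; generally ΔL = −20·log₁₀(r₂/r₁).
ΔL = −20·log₁₀(0.25) = +12.04 dB.

+12 dB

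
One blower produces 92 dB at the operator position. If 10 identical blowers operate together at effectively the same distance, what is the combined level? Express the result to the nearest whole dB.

N identical incoherent sources raise the level by 10·log₁₀ N.
L_total = 92 + 10·log₁₀(10) = 92 + 10.000 = 102.00 dB.

102 dB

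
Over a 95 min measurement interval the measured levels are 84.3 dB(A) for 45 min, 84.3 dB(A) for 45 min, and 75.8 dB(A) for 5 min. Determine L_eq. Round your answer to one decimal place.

Weight each interval's intensity by its duration and average over T = 95 min:
Σ tᵢ·10^(Lᵢ/10) = 45·10^(84.3/10) + 45·10^(84.3/10) + 5·10^(75.8/10) = 2.441e+10.
L_eq = 10·log₁₀(2.441e+10/95) = 84.10 dB(A).

84.1 dB(A)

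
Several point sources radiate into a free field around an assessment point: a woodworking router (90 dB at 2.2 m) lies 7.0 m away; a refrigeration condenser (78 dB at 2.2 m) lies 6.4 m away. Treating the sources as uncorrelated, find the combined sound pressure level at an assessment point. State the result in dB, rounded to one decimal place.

80.3 dB

First find each source's level at the receiver (point-source: −20·log₁₀(r/r_ref)), then combine on an intensity basis.
woodworking router: 90 − 20·log₁₀(7.0/2.2) = 90 − 10.05 = 79.95 dB.
refrigeration condenser: 78 − 20·log₁₀(6.4/2.2) = 78 − 9.28 = 68.72 dB.
Σ 10^(L/10) = 1.062e+08 → L_total = 10·log₁₀(1.062e+08) = 80.26 dB.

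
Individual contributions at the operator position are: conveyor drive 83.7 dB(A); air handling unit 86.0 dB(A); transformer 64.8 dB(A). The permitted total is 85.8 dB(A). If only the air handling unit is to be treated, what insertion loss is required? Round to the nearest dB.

4 dB

Everything except the air handling unit sums to 10^(83.7/10) + 10^(64.8/10) = 2.374e+08 in linear terms, 83.76 dB(A).
The limit corresponds to 10^(85.8/10) = 3.802e+08; subtracting the fixed part leaves 1.427e+08 for the air handling unit, i.e. 81.55 dB(A).
Required insertion loss = 86.0 − 81.55 = 4.45 dB.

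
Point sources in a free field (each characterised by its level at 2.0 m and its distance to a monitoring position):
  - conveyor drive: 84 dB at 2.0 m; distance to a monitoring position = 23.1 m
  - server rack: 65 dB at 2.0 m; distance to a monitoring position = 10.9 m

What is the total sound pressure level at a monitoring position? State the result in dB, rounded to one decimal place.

Propagate each source to the receiver with L = L_ref − 20·log₁₀(r/r_ref), then add intensities.
conveyor drive: 84 − 20·log₁₀(23.1/2.0) = 84 − 21.25 = 62.75 dB.
server rack: 65 − 20·log₁₀(10.9/2.0) = 65 − 14.73 = 50.27 dB.
Σ 10^(L/10) = 1.989e+06 → L_total = 10·log₁₀(1.989e+06) = 62.99 dB.

63.0 dB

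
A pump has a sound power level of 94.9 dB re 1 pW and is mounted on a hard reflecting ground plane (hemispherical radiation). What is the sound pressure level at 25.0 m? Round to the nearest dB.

59 dB

L_p = L_w − 10·log₁₀(2π·r²) with r = 25.0 m.
2π·r² = 3927 m², 10·log₁₀ of that is 35.941 dB.
L_p = 94.9 − 35.941 = 58.96 dB.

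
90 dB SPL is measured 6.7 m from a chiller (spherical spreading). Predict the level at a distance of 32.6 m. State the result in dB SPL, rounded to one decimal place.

Spherical spreading from a point source gives a 20·log₁₀(r₂/r₁) drop.
L₂ = 90 − 20·log₁₀(32.6/6.7) = 90 − 13.743 = 76.26 dB SPL.

76.3 dB SPL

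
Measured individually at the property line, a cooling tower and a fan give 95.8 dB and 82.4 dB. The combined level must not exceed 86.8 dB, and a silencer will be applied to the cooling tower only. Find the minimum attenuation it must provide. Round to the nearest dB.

11 dB

Fixed contribution from the other source: Σ 10^(L/10) = 10^(82.4/10) = 1.738e+08 (82.40 dB).
To meet 86.8 dB overall, the treated cooling tower may contribute at most 10^(86.8/10) − 1.738e+08 = 3.049e+08, i.e. 84.84 dB.
So the cooling tower must be reduced from 95.8 to 84.84 dB: IL = 10.96 dB.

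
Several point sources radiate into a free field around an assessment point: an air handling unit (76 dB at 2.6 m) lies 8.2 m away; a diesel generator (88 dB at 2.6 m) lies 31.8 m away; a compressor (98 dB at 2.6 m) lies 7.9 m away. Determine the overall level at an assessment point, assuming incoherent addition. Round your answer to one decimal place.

88.4 dB

Apply inverse-square spreading to bring every level to the receiver, then sum 10^(L/10).
air handling unit: 76 − 20·log₁₀(8.2/2.6) = 76 − 9.98 = 66.02 dB.
diesel generator: 88 − 20·log₁₀(31.8/2.6) = 88 − 21.75 = 66.25 dB.
compressor: 98 − 20·log₁₀(7.9/2.6) = 98 − 9.65 = 88.35 dB.
Σ 10^(L/10) = 6.916e+08 → L_total = 10·log₁₀(6.916e+08) = 88.40 dB.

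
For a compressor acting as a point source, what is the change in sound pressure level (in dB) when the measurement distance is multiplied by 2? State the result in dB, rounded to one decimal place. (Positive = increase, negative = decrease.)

A point source loses 6 dB per doubling of distance; generally ΔL = −20·log₁₀(r₂/r₁).
ΔL = −20·log₁₀(2) = -6.02 dB.

-6.0 dB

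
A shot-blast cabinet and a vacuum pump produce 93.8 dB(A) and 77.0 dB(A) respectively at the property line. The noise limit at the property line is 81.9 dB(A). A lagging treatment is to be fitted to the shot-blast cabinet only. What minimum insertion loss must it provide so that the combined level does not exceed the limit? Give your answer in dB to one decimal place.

The untreated sources together contribute 10^(77.0/10) = 5.012e+07, i.e. 77.00 dB(A).
The limit corresponds to 10^(81.9/10) = 1.549e+08; subtracting the fixed part leaves 1.048e+08 for the shot-blast cabinet, i.e. 80.20 dB(A).
Required insertion loss = 93.8 − 80.20 = 13.60 dB.

13.6 dB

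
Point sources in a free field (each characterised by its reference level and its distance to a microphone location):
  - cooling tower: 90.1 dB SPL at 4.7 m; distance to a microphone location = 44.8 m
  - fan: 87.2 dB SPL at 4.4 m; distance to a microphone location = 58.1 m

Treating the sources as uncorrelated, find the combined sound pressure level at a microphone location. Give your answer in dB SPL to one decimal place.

71.5 dB SPL

Apply inverse-square spreading to bring every level to the receiver, then sum 10^(L/10).
cooling tower: 90.1 − 20·log₁₀(44.8/4.7) = 90.1 − 19.58 = 70.52 dB SPL.
fan: 87.2 − 20·log₁₀(58.1/4.4) = 87.2 − 22.41 = 64.79 dB SPL.
Σ 10^(L/10) = 1.427e+07 → L_total = 10·log₁₀(1.427e+07) = 71.55 dB SPL.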